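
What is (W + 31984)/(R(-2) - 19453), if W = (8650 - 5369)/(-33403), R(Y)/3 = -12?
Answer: -1068358271/650991067 ≈ -1.6411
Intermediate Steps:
R(Y) = -36 (R(Y) = 3*(-12) = -36)
W = -3281/33403 (W = 3281*(-1/33403) = -3281/33403 ≈ -0.098225)
(W + 31984)/(R(-2) - 19453) = (-3281/33403 + 31984)/(-36 - 19453) = (1068358271/33403)/(-19489) = (1068358271/33403)*(-1/19489) = -1068358271/650991067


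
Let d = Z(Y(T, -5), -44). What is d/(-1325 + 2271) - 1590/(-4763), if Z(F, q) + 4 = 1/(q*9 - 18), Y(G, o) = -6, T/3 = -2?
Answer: 55892879/169581852 ≈ 0.32959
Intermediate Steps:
T = -6 (T = 3*(-2) = -6)
Z(F, q) = -4 + 1/(-18 + 9*q) (Z(F, q) = -4 + 1/(q*9 - 18) = -4 + 1/(9*q - 18) = -4 + 1/(-18 + 9*q))
d = -1657/414 (d = (73 - 36*(-44))/(9*(-2 - 44)) = (⅑)*(73 + 1584)/(-46) = (⅑)*(-1/46)*1657 = -1657/414 ≈ -4.0024)
d/(-1325 + 2271) - 1590/(-4763) = -1657/(414*(-1325 + 2271)) - 1590/(-4763) = -1657/414/946 - 1590*(-1/4763) = -1657/414*1/946 + 1590/4763 = -1657/391644 + 1590/4763 = 55892879/169581852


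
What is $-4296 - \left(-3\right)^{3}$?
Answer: $-4269$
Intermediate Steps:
$-4296 - \left(-3\right)^{3} = -4296 - -27 = -4296 + 27 = -4269$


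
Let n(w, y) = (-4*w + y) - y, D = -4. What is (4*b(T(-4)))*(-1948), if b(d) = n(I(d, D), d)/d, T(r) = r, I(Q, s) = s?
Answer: 31168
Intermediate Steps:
n(w, y) = -4*w (n(w, y) = (y - 4*w) - y = -4*w)
b(d) = 16/d (b(d) = (-4*(-4))/d = 16/d)
(4*b(T(-4)))*(-1948) = (4*(16/(-4)))*(-1948) = (4*(16*(-¼)))*(-1948) = (4*(-4))*(-1948) = -16*(-1948) = 31168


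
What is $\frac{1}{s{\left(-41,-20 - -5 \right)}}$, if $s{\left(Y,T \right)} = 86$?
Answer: $\frac{1}{86} \approx 0.011628$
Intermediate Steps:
$\frac{1}{s{\left(-41,-20 - -5 \right)}} = \frac{1}{86}$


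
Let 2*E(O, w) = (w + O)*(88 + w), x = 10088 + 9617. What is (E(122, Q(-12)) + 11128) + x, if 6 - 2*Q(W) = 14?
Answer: 35789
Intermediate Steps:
Q(W) = -4 (Q(W) = 3 - ½*14 = 3 - 7 = -4)
x = 19705
E(O, w) = (88 + w)*(O + w)/2 (E(O, w) = ((w + O)*(88 + w))/2 = ((O + w)*(88 + w))/2 = ((88 + w)*(O + w))/2 = (88 + w)*(O + w)/2)
(E(122, Q(-12)) + 11128) + x = (((½)*(-4)² + 44*122 + 44*(-4) + (½)*122*(-4)) + 11128) + 19705 = (((½)*16 + 5368 - 176 - 244) + 11128) + 19705 = ((8 + 5368 - 176 - 244) + 11128) + 19705 = (4956 + 11128) + 19705 = 16084 + 19705 = 35789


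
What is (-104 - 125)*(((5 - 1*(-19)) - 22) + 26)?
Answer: -6412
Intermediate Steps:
(-104 - 125)*(((5 - 1*(-19)) - 22) + 26) = -229*(((5 + 19) - 22) + 26) = -229*((24 - 22) + 26) = -229*(2 + 26) = -229*28 = -6412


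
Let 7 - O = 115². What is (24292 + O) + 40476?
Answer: 51550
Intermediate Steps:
O = -13218 (O = 7 - 1*115² = 7 - 1*13225 = 7 - 13225 = -13218)
(24292 + O) + 40476 = (24292 - 13218) + 40476 = 11074 + 40476 = 51550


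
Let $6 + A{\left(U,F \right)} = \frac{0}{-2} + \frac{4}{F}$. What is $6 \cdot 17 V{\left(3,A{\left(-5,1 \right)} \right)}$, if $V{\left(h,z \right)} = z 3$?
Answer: $-612$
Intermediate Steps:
$A{\left(U,F \right)} = -6 + \frac{4}{F}$ ($A{\left(U,F \right)} = -6 + \left(\frac{0}{-2} + \frac{4}{F}\right) = -6 + \left(0 \left(- \frac{1}{2}\right) + \frac{4}{F}\right) = -6 + \left(0 + \frac{4}{F}\right) = -6 + \frac{4}{F}$)
$V{\left(h,z \right)} = 3 z$
$6 \cdot 17 V{\left(3,A{\left(-5,1 \right)} \right)} = 6 \cdot 17 \cdot 3 \left(-6 + \frac{4}{1}\right) = 102 \cdot 3 \left(-6 + 4 \cdot 1\right) = 102 \cdot 3 \left(-6 + 4\right) = 102 \cdot 3 \left(-2\right) = 102 \left(-6\right) = -612$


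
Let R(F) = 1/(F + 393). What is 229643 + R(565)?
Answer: 219997995/958 ≈ 2.2964e+5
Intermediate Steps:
R(F) = 1/(393 + F)
229643 + R(565) = 229643 + 1/(393 + 565) = 229643 + 1/958 = 219997995/958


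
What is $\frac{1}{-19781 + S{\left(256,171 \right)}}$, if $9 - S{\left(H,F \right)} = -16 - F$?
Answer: $- \frac{1}{19585} \approx -5.1059 \cdot 10^{-5}$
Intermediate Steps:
$S{\left(H,F \right)} = 25 + F$ ($S{\left(H,F \right)} = 9 - \left(-16 - F\right) = 9 + \left(16 + F\right) = 25 + F$)
$\frac{1}{-19781 + S{\left(256,171 \right)}} = \frac{1}{-19781 + \left(25 + 171\right)} = \frac{1}{-19781 + 196} = \frac{1}{-19585} = - \frac{1}{19585}$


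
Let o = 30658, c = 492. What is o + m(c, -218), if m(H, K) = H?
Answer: 31150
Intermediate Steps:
o + m(c, -218) = 30658 + 492 = 31150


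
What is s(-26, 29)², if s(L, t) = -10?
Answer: 100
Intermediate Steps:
s(-26, 29)² = (-10)² = 100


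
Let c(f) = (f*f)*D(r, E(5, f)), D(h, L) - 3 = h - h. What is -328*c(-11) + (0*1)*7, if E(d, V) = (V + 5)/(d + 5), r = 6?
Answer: -119064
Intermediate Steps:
E(d, V) = (5 + V)/(5 + d)
D(h, L) = 3 (D(h, L) = 3 + (h - h) = 3 + 0 = 3)
c(f) = 3*f² (c(f) = (f*f)*3 = f²*3 = 3*f²)
-328*c(-11) + (0*1)*7 = -984*(-11)² + (0*1)*7 = -984*121 + 0*7 = -328*363 + 0 = -119064 + 0 = -119064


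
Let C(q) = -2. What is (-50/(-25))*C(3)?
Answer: -4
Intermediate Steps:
(-50/(-25))*C(3) = -50/(-25)*(-2) = -50*(-1/25)*(-2) = 2*(-2) = -4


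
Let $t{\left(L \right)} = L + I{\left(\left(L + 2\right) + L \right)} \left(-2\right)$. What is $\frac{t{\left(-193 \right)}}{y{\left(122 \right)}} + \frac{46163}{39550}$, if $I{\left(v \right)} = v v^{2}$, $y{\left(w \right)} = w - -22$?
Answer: $\frac{2239443270361}{2847600} \approx 7.8643 \cdot 10^{5}$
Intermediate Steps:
$y{\left(w \right)} = 22 + w$ ($y{\left(w \right)} = w + 22 = 22 + w$)
$I{\left(v \right)} = v^{3}$
$t{\left(L \right)} = L - 2 \left(2 + 2 L\right)^{3}$ ($t{\left(L \right)} = L + \left(\left(L + 2\right) + L\right)^{3} \left(-2\right) = L + \left(\left(2 + L\right) + L\right)^{3} \left(-2\right) = L + \left(2 + 2 L\right)^{3} \left(-2\right) = L - 2 \left(2 + 2 L\right)^{3}$)
$\frac{t{\left(-193 \right)}}{y{\left(122 \right)}} + \frac{46163}{39550} = \frac{-193 - 16 \left(1 - 193\right)^{3}}{22 + 122} + \frac{46163}{39550} = \frac{-193 - 16 \left(-192\right)^{3}}{144} + 46163 \cdot \frac{1}{39550} = \left(-193 - -113246208\right) \frac{1}{144} + \frac{46163}{39550} = \left(-193 + 113246208\right) \frac{1}{144} + \frac{46163}{39550} = 113246015 \cdot \frac{1}{144} + \frac{46163}{39550} = \frac{113246015}{144} + \frac{46163}{39550} = \frac{2239443270361}{2847600}$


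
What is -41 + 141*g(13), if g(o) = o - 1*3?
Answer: 1369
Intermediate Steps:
g(o) = -3 + o (g(o) = o - 3 = -3 + o)
-41 + 141*g(13) = -41 + 141*(-3 + 13) = -41 + 141*10 = -41 + 1410 = 1369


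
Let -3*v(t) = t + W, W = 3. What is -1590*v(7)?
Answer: 5300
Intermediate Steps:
v(t) = -1 - t/3 (v(t) = -(t + 3)/3 = -(3 + t)/3 = -1 - t/3)
-1590*v(7) = -1590*(-1 - ⅓*7) = -1590*(-1 - 7/3) = -1590*(-10/3) = 5300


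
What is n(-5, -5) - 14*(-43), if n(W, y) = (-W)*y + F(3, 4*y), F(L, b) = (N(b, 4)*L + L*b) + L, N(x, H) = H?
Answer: 532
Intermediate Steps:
F(L, b) = 5*L + L*b (F(L, b) = (4*L + L*b) + L = 5*L + L*b)
n(W, y) = 15 + 12*y - W*y (n(W, y) = (-W)*y + 3*(5 + 4*y) = -W*y + (15 + 12*y) = 15 + 12*y - W*y)
n(-5, -5) - 14*(-43) = (15 + 12*(-5) - 1*(-5)*(-5)) - 14*(-43) = (15 - 60 - 25) + 602 = -70 + 602 = 532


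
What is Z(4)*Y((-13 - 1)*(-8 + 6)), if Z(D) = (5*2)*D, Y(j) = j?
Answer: 1120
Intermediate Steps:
Z(D) = 10*D
Z(4)*Y((-13 - 1)*(-8 + 6)) = (10*4)*((-13 - 1)*(-8 + 6)) = 40*(-14*(-2)) = 40*28 = 1120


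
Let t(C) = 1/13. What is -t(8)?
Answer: -1/13 ≈ -0.076923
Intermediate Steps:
t(C) = 1/13
-t(8) = -1*1/13 = -1/13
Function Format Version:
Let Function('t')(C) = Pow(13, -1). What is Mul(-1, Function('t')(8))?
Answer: Rational(-1, 13) ≈ -0.076923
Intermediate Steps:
Function('t')(C) = Rational(1, 13)
Mul(-1, Function('t')(8)) = Mul(-1, Rational(1, 13)) = Rational(-1, 13)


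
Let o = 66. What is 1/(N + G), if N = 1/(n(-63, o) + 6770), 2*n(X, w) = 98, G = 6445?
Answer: 6819/43948456 ≈ 0.00015516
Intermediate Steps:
n(X, w) = 49 (n(X, w) = (½)*98 = 49)
N = 1/6819 (N = 1/(49 + 6770) = 1/6819 ≈ 0.00014665)
1/(N + G) = 1/(1/6819 + 6445) = 1/(43948456/6819) = 6819/43948456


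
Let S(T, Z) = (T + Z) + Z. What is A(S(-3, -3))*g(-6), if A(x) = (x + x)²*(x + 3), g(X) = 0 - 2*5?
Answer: 19440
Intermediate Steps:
g(X) = -10 (g(X) = 0 - 10 = -10)
S(T, Z) = T + 2*Z
A(x) = 4*x²*(3 + x) (A(x) = (2*x)²*(3 + x) = (4*x²)*(3 + x) = 4*x²*(3 + x))
A(S(-3, -3))*g(-6) = (4*(-3 + 2*(-3))²*(3 + (-3 + 2*(-3))))*(-10) = (4*(-3 - 6)²*(3 + (-3 - 6)))*(-10) = (4*(-9)²*(3 - 9))*(-10) = (4*81*(-6))*(-10) = -1944*(-10) = 19440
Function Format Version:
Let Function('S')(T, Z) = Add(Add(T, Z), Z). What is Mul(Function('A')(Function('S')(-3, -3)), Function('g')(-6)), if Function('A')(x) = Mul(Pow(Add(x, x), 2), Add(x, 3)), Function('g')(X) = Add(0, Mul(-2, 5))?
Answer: 19440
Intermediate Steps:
Function('g')(X) = -10 (Function('g')(X) = Add(0, -10) = -10)
Function('S')(T, Z) = Add(T, Mul(2, Z))
Function('A')(x) = Mul(4, Pow(x, 2), Add(3, x)) (Function('A')(x) = Mul(Pow(Mul(2, x), 2), Add(3, x)) = Mul(Mul(4, Pow(x, 2)), Add(3, x)) = Mul(4, Pow(x, 2), Add(3, x)))
Mul(Function('A')(Function('S')(-3, -3)), Function('g')(-6)) = Mul(Mul(4, Pow(Add(-3, Mul(2, -3)), 2), Add(3, Add(-3, Mul(2, -3)))), -10) = Mul(Mul(4, Pow(Add(-3, -6), 2), Add(3, Add(-3, -6))), -10) = Mul(Mul(4, Pow(-9, 2), Add(3, -9)), -10) = Mul(Mul(4, 81, -6), -10) = Mul(-1944, -10) = 19440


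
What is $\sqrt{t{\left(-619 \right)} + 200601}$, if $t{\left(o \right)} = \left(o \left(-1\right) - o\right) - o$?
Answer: $\sqrt{202458} \approx 449.95$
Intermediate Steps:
$t{\left(o \right)} = - 3 o$ ($t{\left(o \right)} = \left(- o - o\right) - o = - 2 o - o = - 3 o$)
$\sqrt{t{\left(-619 \right)} + 200601} = \sqrt{\left(-3\right) \left(-619\right) + 200601} = \sqrt{1857 + 200601} = \sqrt{202458}$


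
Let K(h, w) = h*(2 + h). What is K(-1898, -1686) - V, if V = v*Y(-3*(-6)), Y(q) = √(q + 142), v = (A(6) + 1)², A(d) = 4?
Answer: 3598608 - 100*√10 ≈ 3.5983e+6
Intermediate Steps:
v = 25 (v = (4 + 1)² = 5² = 25)
Y(q) = √(142 + q)
V = 100*√10 (V = 25*√(142 - 3*(-6)) = 25*√(142 + 18) = 25*√160 = 25*(4*√10) = 100*√10 ≈ 316.23)
K(-1898, -1686) - V = -1898*(2 - 1898) - 100*√10 = -1898*(-1896) - 100*√10 = 3598608 - 100*√10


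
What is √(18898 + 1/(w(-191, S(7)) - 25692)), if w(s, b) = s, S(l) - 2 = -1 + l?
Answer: √12660331236839/25883 ≈ 137.47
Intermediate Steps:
S(l) = 1 + l (S(l) = 2 + (-1 + l) = 1 + l)
√(18898 + 1/(w(-191, S(7)) - 25692)) = √(18898 + 1/(-191 - 25692)) = √(18898 + 1/(-25883)) = √(18898 - 1/25883) = √(489136933/25883) = √12660331236839/25883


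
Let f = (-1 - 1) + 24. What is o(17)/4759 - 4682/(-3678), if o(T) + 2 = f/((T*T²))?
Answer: 54716814191/42997598313 ≈ 1.2726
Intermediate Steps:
f = 22 (f = -2 + 24 = 22)
o(T) = -2 + 22/T³ (o(T) = -2 + 22/((T*T²)) = -2 + 22/(T³) = -2 + 22/T³)
o(17)/4759 - 4682/(-3678) = (-2 + 22/17³)/4759 - 4682/(-3678) = (-2 + 22*(1/4913))*(1/4759) - 4682*(-1/3678) = (-2 + 22/4913)*(1/4759) + 2341/1839 = -9804/4913*1/4759 + 2341/1839 = -9804/23380967 + 2341/1839 = 54716814191/42997598313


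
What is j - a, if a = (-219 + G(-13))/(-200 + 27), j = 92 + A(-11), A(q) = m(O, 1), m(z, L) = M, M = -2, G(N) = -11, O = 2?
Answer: 15340/173 ≈ 88.671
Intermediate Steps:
m(z, L) = -2
A(q) = -2
j = 90 (j = 92 - 2 = 90)
a = 230/173 (a = (-219 - 11)/(-200 + 27) = -230/(-173) = -230*(-1/173) = 230/173 ≈ 1.3295)
j - a = 90 - 1*230/173 = 90 - 230/173 = 15340/173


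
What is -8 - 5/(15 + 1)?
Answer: -133/16 ≈ -8.3125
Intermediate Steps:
-8 - 5/(15 + 1) = -8 - 5/16 = -133/16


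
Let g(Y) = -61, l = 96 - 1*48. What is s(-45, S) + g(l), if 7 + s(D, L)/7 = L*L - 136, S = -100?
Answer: 68938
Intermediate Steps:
s(D, L) = -1001 + 7*L² (s(D, L) = -49 + 7*(L*L - 136) = -49 + 7*(L² - 136) = -49 + 7*(-136 + L²) = -49 + (-952 + 7*L²) = -1001 + 7*L²)
l = 48 (l = 96 - 48 = 48)
s(-45, S) + g(l) = (-1001 + 7*(-100)²) - 61 = (-1001 + 7*10000) - 61 = (-1001 + 70000) - 61 = 68999 - 61 = 68938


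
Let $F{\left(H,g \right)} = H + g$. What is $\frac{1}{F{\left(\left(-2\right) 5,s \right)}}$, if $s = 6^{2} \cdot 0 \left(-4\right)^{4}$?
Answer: $- \frac{1}{10} \approx -0.1$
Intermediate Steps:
$s = 0$ ($s = 36 \cdot 0 \cdot 256 = 0 \cdot 256 = 0$)
$\frac{1}{F{\left(\left(-2\right) 5,s \right)}} = \frac{1}{\left(-2\right) 5 + 0} = \frac{1}{-10 + 0} = \frac{1}{-10} = - \frac{1}{10}$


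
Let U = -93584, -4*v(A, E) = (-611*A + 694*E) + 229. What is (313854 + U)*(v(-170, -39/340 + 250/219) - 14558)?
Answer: -133706409954881/14892 ≈ -8.9784e+9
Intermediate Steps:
v(A, E) = -229/4 - 347*E/2 + 611*A/4 (v(A, E) = -((-611*A + 694*E) + 229)/4 = -(229 - 611*A + 694*E)/4 = -229/4 - 347*E/2 + 611*A/4)
(313854 + U)*(v(-170, -39/340 + 250/219) - 14558) = (313854 - 93584)*((-229/4 - 347*(-39/340 + 250/219)/2 + (611/4)*(-170)) - 14558) = 220270*((-229/4 - 347*(-39*1/340 + 250*(1/219))/2 - 51935/2) - 14558) = 220270*((-229/4 - 347*(-39/340 + 250/219)/2 - 51935/2) - 14558) = 220270*((-229/4 - 347/2*76459/74460 - 51935/2) - 14558) = 220270*((-229/4 - 26531273/148920 - 51935/2) - 14558) = 220270*(-3902137043/148920 - 14558) = 220270*(-6070114403/148920) = -133706409954881/14892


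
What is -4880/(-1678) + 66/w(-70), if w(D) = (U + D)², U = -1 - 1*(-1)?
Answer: 6005687/2055550 ≈ 2.9217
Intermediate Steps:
U = 0 (U = -1 + 1 = 0)
w(D) = D² (w(D) = (0 + D)² = D²)
-4880/(-1678) + 66/w(-70) = -4880/(-1678) + 66/((-70)²) = -4880*(-1/1678) + 66/4900 = 2440/839 + 66*(1/4900) = 2440/839 + 33/2450 = 6005687/2055550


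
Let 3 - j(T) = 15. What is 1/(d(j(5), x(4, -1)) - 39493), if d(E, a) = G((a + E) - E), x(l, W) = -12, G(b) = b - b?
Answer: -1/39493 ≈ -2.5321e-5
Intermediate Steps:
G(b) = 0
j(T) = -12 (j(T) = 3 - 1*15 = 3 - 15 = -12)
d(E, a) = 0
1/(d(j(5), x(4, -1)) - 39493) = 1/(0 - 39493) = 1/(-39493) = -1/39493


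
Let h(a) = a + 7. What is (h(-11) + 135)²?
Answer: 17161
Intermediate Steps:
h(a) = 7 + a
(h(-11) + 135)² = ((7 - 11) + 135)² = (-4 + 135)² = 131² = 17161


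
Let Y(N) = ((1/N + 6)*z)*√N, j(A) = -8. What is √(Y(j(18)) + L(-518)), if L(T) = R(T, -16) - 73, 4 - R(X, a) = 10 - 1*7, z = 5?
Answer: √(-288 + 235*I*√2)/2 ≈ 4.3555 + 9.5379*I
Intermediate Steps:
R(X, a) = 1 (R(X, a) = 4 - (10 - 1*7) = 4 - (10 - 7) = 4 - 1*3 = 4 - 3 = 1)
Y(N) = √N*(30 + 5/N) (Y(N) = ((1/N + 6)*5)*√N = ((6 + 1/N)*5)*√N = (30 + 5/N)*√N = √N*(30 + 5/N))
L(T) = -72 (L(T) = 1 - 73 = -72)
√(Y(j(18)) + L(-518)) = √(5*(1 + 6*(-8))/√(-8) - 72) = √(5*(-I*√2/4)*(1 - 48) - 72) = √(5*(-I*√2/4)*(-47) - 72) = √(235*I*√2/4 - 72) = √(-72 + 235*I*√2/4)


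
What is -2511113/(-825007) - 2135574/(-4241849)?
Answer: 12413625666955/3499555117943 ≈ 3.5472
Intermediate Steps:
-2511113/(-825007) - 2135574/(-4241849) = -2511113*(-1/825007) - 2135574*(-1/4241849) = 2511113/825007 + 2135574/4241849 = 12413625666955/3499555117943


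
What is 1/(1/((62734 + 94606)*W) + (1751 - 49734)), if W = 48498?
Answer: -7630675320/366142693879559 ≈ -2.0841e-5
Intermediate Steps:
1/(1/((62734 + 94606)*W) + (1751 - 49734)) = 1/(1/((62734 + 94606)*48498) + (1751 - 49734)) = 1/((1/48498)/157340 - 47983) = 1/((1/157340)*(1/48498) - 47983) = 1/(1/7630675320 - 47983) = 1/(-366142693879559/7630675320) = -7630675320/366142693879559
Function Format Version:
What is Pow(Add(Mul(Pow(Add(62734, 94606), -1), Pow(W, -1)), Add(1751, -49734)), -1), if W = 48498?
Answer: Rational(-7630675320, 366142693879559) ≈ -2.0841e-5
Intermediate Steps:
Pow(Add(Mul(Pow(Add(62734, 94606), -1), Pow(W, -1)), Add(1751, -49734)), -1) = Pow(Add(Mul(Pow(Add(62734, 94606), -1), Pow(48498, -1)), Add(1751, -49734)), -1) = Pow(Add(Mul(Pow(157340, -1), Rational(1, 48498)), -47983), -1) = Pow(Add(Mul(Rational(1, 157340), Rational(1, 48498)), -47983), -1) = Pow(Add(Rational(1, 7630675320), -47983), -1) = Pow(Rational(-366142693879559, 7630675320), -1) = Rational(-7630675320, 366142693879559)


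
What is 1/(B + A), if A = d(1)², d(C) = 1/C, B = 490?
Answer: 1/491 ≈ 0.0020367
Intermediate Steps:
A = 1 (A = (1/1)² = 1² = 1)
1/(B + A) = 1/(490 + 1) = 1/491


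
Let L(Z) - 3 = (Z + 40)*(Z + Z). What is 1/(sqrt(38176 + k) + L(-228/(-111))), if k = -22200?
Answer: 329407411/27955907025 - 3748322*sqrt(3994)/27955907025 ≈ 0.0033095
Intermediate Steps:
L(Z) = 3 + 2*Z*(40 + Z) (L(Z) = 3 + (Z + 40)*(Z + Z) = 3 + (40 + Z)*(2*Z) = 3 + 2*Z*(40 + Z))
1/(sqrt(38176 + k) + L(-228/(-111))) = 1/(sqrt(38176 - 22200) + (3 + 2*(-228/(-111))**2 + 80*(-228/(-111)))) = 1/(sqrt(15976) + (3 + 2*(-228*(-1/111))**2 + 80*(-228*(-1/111)))) = 1/(2*sqrt(3994) + (3 + 2*(76/37)**2 + 80*(76/37))) = 1/(2*sqrt(3994) + (3 + 2*(5776/1369) + 6080/37)) = 1/(2*sqrt(3994) + (3 + 11552/1369 + 6080/37)) = 1/(2*sqrt(3994) + 240619/1369) = 1/(240619/1369 + 2*sqrt(3994))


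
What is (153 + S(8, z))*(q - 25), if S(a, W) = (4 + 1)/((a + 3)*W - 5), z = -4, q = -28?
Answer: -397076/49 ≈ -8103.6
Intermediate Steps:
S(a, W) = 5/(-5 + W*(3 + a)) (S(a, W) = 5/((3 + a)*W - 5) = 5/(W*(3 + a) - 5) = 5/(-5 + W*(3 + a)))
(153 + S(8, z))*(q - 25) = (153 + 5/(-5 + 3*(-4) - 4*8))*(-28 - 25) = (153 + 5/(-5 - 12 - 32))*(-53) = (153 + 5/(-49))*(-53) = (153 + 5*(-1/49))*(-53) = (153 - 5/49)*(-53) = (7492/49)*(-53) = -397076/49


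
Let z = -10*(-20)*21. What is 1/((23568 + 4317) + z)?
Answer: 1/32085 ≈ 3.1167e-5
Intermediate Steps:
z = 4200 (z = 200*21 = 4200)
1/((23568 + 4317) + z) = 1/((23568 + 4317) + 4200) = 1/(27885 + 4200) = 1/32085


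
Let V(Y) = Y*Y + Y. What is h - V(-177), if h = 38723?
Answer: 7571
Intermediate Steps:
V(Y) = Y + Y² (V(Y) = Y² + Y = Y + Y²)
h - V(-177) = 38723 - (-177)*(1 - 177) = 38723 - (-177)*(-176) = 38723 - 1*31152 = 38723 - 31152 = 7571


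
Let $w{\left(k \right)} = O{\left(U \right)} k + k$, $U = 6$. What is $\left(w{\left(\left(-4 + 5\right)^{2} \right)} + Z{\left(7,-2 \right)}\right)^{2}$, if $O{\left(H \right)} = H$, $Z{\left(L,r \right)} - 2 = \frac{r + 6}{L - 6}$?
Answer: $169$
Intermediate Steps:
$Z{\left(L,r \right)} = 2 + \frac{6 + r}{-6 + L}$ ($Z{\left(L,r \right)} = 2 + \frac{r + 6}{L - 6} = 2 + \frac{6 + r}{-6 + L}$)
$w{\left(k \right)} = 7 k$ ($w{\left(k \right)} = 6 k + k = 7 k$)
$\left(w{\left(\left(-4 + 5\right)^{2} \right)} + Z{\left(7,-2 \right)}\right)^{2} = \left(7 \left(-4 + 5\right)^{2} + \frac{-6 - 2 + 2 \cdot 7}{-6 + 7}\right)^{2} = \left(7 \cdot 1^{2} + \frac{-6 - 2 + 14}{1}\right)^{2} = \left(7 \cdot 1 + 1 \cdot 6\right)^{2} = \left(7 + 6\right)^{2} = 13^{2} = 169$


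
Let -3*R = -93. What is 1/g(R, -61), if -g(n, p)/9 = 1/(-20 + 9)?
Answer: 11/9 ≈ 1.2222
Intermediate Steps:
R = 31 (R = -1/3*(-93) = 31)
g(n, p) = 9/11 (g(n, p) = -9/(-20 + 9) = -9/(-11) = -9*(-1/11) = 9/11)
1/g(R, -61) = 1/(9/11) = 11/9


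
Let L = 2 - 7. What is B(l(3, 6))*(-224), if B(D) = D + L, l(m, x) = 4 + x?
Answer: -1120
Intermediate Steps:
L = -5
B(D) = -5 + D (B(D) = D - 5 = -5 + D)
B(l(3, 6))*(-224) = (-5 + (4 + 6))*(-224) = (-5 + 10)*(-224) = 5*(-224) = -1120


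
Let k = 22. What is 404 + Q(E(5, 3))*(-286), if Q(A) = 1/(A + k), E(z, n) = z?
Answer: 10622/27 ≈ 393.41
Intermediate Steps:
Q(A) = 1/(22 + A) (Q(A) = 1/(A + 22) = 1/(22 + A))
404 + Q(E(5, 3))*(-286) = 404 - 286/(22 + 5) = 404 - 286/27 = 10622/27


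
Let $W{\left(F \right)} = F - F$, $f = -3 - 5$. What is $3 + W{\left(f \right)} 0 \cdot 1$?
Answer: $3$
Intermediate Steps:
$f = -8$ ($f = -3 - 5 = -8$)
$W{\left(F \right)} = 0$
$3 + W{\left(f \right)} 0 \cdot 1 = 3 + 0 \cdot 0 \cdot 1 = 3 + 0 \cdot 0 = 3 + 0 = 3$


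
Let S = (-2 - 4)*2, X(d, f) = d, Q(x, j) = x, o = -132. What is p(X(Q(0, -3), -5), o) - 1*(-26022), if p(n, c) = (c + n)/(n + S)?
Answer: 26033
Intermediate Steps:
S = -12 (S = -6*2 = -12)
p(n, c) = (c + n)/(-12 + n) (p(n, c) = (c + n)/(n - 12) = (c + n)/(-12 + n))
p(X(Q(0, -3), -5), o) - 1*(-26022) = (-132 + 0)/(-12 + 0) - 1*(-26022) = -132/(-12) + 26022 = -1/12*(-132) + 26022 = 11 + 26022 = 26033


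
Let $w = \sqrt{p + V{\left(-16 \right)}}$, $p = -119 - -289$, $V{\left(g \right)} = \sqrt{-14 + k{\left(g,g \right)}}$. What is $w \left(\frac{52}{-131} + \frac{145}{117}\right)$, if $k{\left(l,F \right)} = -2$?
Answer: $\frac{12911 \sqrt{170 + 4 i}}{15327} \approx 10.984 + 0.1292 i$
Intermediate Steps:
$V{\left(g \right)} = 4 i$ ($V{\left(g \right)} = \sqrt{-14 - 2} = \sqrt{-16} = 4 i$)
$p = 170$ ($p = -119 + 289 = 170$)
$w = \sqrt{170 + 4 i} \approx 13.039 + 0.1534 i$
$w \left(\frac{52}{-131} + \frac{145}{117}\right) = \sqrt{170 + 4 i} \left(\frac{52}{-131} + \frac{145}{117}\right) = \sqrt{170 + 4 i} \left(52 \left(- \frac{1}{131}\right) + 145 \cdot \frac{1}{117}\right) = \sqrt{170 + 4 i} \left(- \frac{52}{131} + \frac{145}{117}\right) = \sqrt{170 + 4 i} \frac{12911}{15327} = \frac{12911 \sqrt{170 + 4 i}}{15327}$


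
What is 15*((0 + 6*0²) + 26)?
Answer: 390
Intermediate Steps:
15*((0 + 6*0²) + 26) = 15*((0 + 6*0) + 26) = 15*((0 + 0) + 26) = 15*(0 + 26) = 15*26 = 390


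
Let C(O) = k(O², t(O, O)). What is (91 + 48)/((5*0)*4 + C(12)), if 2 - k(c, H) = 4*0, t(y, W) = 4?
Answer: 139/2 ≈ 69.500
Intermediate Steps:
k(c, H) = 2 (k(c, H) = 2 - 4*0 = 2 - 1*0 = 2 + 0 = 2)
C(O) = 2
(91 + 48)/((5*0)*4 + C(12)) = (91 + 48)/((5*0)*4 + 2) = 139/(0*4 + 2) = 139/(0 + 2) = 139/2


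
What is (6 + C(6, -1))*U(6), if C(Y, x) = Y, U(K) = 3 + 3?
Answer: 72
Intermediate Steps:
U(K) = 6
(6 + C(6, -1))*U(6) = (6 + 6)*6 = 12*6 = 72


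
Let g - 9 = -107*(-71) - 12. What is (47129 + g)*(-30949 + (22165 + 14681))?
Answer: 322701531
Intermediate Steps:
g = 7594 (g = 9 + (-107*(-71) - 12) = 9 + (7597 - 12) = 9 + 7585 = 7594)
(47129 + g)*(-30949 + (22165 + 14681)) = (47129 + 7594)*(-30949 + (22165 + 14681)) = 54723*(-30949 + 36846) = 54723*5897 = 322701531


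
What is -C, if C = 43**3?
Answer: -79507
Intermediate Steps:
C = 79507
-C = -1*79507 = -79507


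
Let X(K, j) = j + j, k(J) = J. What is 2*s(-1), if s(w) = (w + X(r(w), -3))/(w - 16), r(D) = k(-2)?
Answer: 14/17 ≈ 0.82353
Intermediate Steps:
r(D) = -2
X(K, j) = 2*j
s(w) = (-6 + w)/(-16 + w) (s(w) = (w + 2*(-3))/(w - 16) = (w - 6)/(-16 + w) = (-6 + w)/(-16 + w))
2*s(-1) = 2*((-6 - 1)/(-16 - 1)) = 2*(-7/(-17)) = 2*(-1/17*(-7)) = 2*(7/17) = 14/17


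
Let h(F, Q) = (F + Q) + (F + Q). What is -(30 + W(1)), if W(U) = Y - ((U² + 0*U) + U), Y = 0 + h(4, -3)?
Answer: -30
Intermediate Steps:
h(F, Q) = 2*F + 2*Q
Y = 2 (Y = 0 + (2*4 + 2*(-3)) = 0 + (8 - 6) = 0 + 2 = 2)
W(U) = 2 - U - U² (W(U) = 2 - ((U² + 0*U) + U) = 2 - ((U² + 0) + U) = 2 - (U² + U) = 2 - (U + U²) = 2 + (-U - U²) = 2 - U - U²)
-(30 + W(1)) = -(30 + (2 - 1*1 - 1*1²)) = -(30 + (2 - 1 - 1*1)) = -(30 + (2 - 1 - 1)) = -(30 + 0) = -1*30 = -30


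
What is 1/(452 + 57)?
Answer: 1/509 ≈ 0.0019646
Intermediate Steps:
1/(452 + 57) = 1/509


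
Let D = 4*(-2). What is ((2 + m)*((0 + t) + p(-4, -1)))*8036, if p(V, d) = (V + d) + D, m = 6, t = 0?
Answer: -835744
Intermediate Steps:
D = -8
p(V, d) = -8 + V + d (p(V, d) = (V + d) - 8 = -8 + V + d)
((2 + m)*((0 + t) + p(-4, -1)))*8036 = ((2 + 6)*((0 + 0) + (-8 - 4 - 1)))*8036 = (8*(0 - 13))*8036 = (8*(-13))*8036 = -104*8036 = -835744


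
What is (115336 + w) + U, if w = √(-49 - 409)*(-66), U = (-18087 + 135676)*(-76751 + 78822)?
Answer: 243642155 - 66*I*√458 ≈ 2.4364e+8 - 1412.5*I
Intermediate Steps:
U = 243526819 (U = 117589*2071 = 243526819)
w = -66*I*√458 (w = √(-458)*(-66) = (I*√458)*(-66) = -66*I*√458 ≈ -1412.5*I)
(115336 + w) + U = (115336 - 66*I*√458) + 243526819 = 243642155 - 66*I*√458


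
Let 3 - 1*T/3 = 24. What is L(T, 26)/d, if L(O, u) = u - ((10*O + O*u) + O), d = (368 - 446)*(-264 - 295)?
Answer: 2357/43602 ≈ 0.054057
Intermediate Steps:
T = -63 (T = 9 - 3*24 = 9 - 72 = -63)
d = 43602 (d = -78*(-559) = 43602)
L(O, u) = u - 11*O - O*u (L(O, u) = u - (11*O + O*u) = u + (-11*O - O*u) = u - 11*O - O*u)
L(T, 26)/d = (26 - 11*(-63) - 1*(-63)*26)/43602 = (26 + 693 + 1638)*(1/43602) = 2357*(1/43602) = 2357/43602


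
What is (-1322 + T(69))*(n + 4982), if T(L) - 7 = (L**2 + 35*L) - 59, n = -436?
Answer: 26375892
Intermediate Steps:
T(L) = -52 + L**2 + 35*L (T(L) = 7 + ((L**2 + 35*L) - 59) = 7 + (-59 + L**2 + 35*L) = -52 + L**2 + 35*L)
(-1322 + T(69))*(n + 4982) = (-1322 + (-52 + 69**2 + 35*69))*(-436 + 4982) = (-1322 + (-52 + 4761 + 2415))*4546 = (-1322 + 7124)*4546 = 5802*4546 = 26375892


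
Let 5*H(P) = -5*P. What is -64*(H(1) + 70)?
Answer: -4416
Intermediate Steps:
H(P) = -P (H(P) = (-5*P)/5 = -P)
-64*(H(1) + 70) = -64*(-1*1 + 70) = -64*(-1 + 70) = -64*69 = -4416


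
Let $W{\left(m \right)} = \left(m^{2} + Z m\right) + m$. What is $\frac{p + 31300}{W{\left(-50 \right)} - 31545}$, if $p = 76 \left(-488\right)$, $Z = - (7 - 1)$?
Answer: $\frac{5788}{28795} \approx 0.20101$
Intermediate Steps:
$Z = -6$ ($Z = \left(-1\right) 6 = -6$)
$p = -37088$
$W{\left(m \right)} = m^{2} - 5 m$ ($W{\left(m \right)} = \left(m^{2} - 6 m\right) + m = m^{2} - 5 m$)
$\frac{p + 31300}{W{\left(-50 \right)} - 31545} = \frac{-37088 + 31300}{- 50 \left(-5 - 50\right) - 31545} = - \frac{5788}{\left(-50\right) \left(-55\right) - 31545} = - \frac{5788}{2750 - 31545} = - \frac{5788}{-28795} = \left(-5788\right) \left(- \frac{1}{28795}\right) = \frac{5788}{28795}$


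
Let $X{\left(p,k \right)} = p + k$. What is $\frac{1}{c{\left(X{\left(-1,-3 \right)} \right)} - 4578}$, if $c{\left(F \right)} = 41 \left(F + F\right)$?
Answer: $- \frac{1}{4906} \approx -0.00020383$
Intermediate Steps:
$X{\left(p,k \right)} = k + p$
$c{\left(F \right)} = 82 F$ ($c{\left(F \right)} = 41 \cdot 2 F = 82 F$)
$\frac{1}{c{\left(X{\left(-1,-3 \right)} \right)} - 4578} = \frac{1}{82 \left(-3 - 1\right) - 4578} = \frac{1}{82 \left(-4\right) - 4578} = \frac{1}{-328 - 4578} = \frac{1}{-4906} = - \frac{1}{4906}$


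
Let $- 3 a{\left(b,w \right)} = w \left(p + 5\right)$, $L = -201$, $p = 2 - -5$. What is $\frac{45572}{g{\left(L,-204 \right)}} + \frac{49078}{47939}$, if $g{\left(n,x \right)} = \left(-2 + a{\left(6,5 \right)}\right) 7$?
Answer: $- \frac{1088559048}{3691303} \approx -294.9$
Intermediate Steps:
$p = 7$ ($p = 2 + 5 = 7$)
$a{\left(b,w \right)} = - 4 w$ ($a{\left(b,w \right)} = - \frac{w \left(7 + 5\right)}{3} = - \frac{w 12}{3} = - \frac{12 w}{3} = - 4 w$)
$g{\left(n,x \right)} = -154$ ($g{\left(n,x \right)} = \left(-2 - 20\right) 7 = \left(-22\right) 7 = -154$)
$\frac{45572}{g{\left(L,-204 \right)}} + \frac{49078}{47939} = \frac{45572}{-154} + \frac{49078}{47939} = 45572 \left(- \frac{1}{154}\right) + 49078 \cdot \frac{1}{47939} = - \frac{22786}{77} + \frac{49078}{47939} = - \frac{1088559048}{3691303}$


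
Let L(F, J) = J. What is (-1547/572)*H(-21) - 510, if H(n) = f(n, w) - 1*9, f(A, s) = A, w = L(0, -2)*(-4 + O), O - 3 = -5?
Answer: -9435/22 ≈ -428.86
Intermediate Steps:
O = -2 (O = 3 - 5 = -2)
w = 12 (w = -2*(-4 - 2) = -2*(-6) = 12)
H(n) = -9 + n (H(n) = n - 1*9 = n - 9 = -9 + n)
(-1547/572)*H(-21) - 510 = (-1547/572)*(-9 - 21) - 510 = -1547*1/572*(-30) - 510 = -119/44*(-30) - 510 = 1785/22 - 510 = -9435/22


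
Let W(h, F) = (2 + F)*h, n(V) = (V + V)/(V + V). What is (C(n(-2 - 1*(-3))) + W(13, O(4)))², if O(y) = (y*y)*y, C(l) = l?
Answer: 737881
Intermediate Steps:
n(V) = 1 (n(V) = (2*V)/((2*V)) = (2*V)*(1/(2*V)) = 1)
O(y) = y³ (O(y) = y²*y = y³)
W(h, F) = h*(2 + F)
(C(n(-2 - 1*(-3))) + W(13, O(4)))² = (1 + 13*(2 + 4³))² = (1 + 13*(2 + 64))² = (1 + 13*66)² = (1 + 858)² = 859² = 737881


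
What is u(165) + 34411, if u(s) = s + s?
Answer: 34741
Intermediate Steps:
u(s) = 2*s
u(165) + 34411 = 2*165 + 34411 = 330 + 34411 = 34741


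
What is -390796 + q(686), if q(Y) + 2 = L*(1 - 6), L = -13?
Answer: -390733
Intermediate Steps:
q(Y) = 63 (q(Y) = -2 - 13*(1 - 6) = -2 - 13*(-5) = -2 + 65 = 63)
-390796 + q(686) = -390796 + 63 = -390733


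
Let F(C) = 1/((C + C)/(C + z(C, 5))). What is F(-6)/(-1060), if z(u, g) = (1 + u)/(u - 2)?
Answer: -43/101760 ≈ -0.00042256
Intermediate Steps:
z(u, g) = (1 + u)/(-2 + u)
F(C) = (C + (1 + C)/(-2 + C))/(2*C) (F(C) = 1/((C + C)/(C + (1 + C)/(-2 + C))) = 1/((2*C)/(C + (1 + C)/(-2 + C))) = 1/(2*C/(C + (1 + C)/(-2 + C))) = (C + (1 + C)/(-2 + C))/(2*C))
F(-6)/(-1060) = ((½)*(1 + (-6)² - 1*(-6))/(-6*(-2 - 6)))/(-1060) = ((½)*(-⅙)*(1 + 36 + 6)/(-8))*(-1/1060) = ((½)*(-⅙)*(-⅛)*43)*(-1/1060) = (43/96)*(-1/1060) = -43/101760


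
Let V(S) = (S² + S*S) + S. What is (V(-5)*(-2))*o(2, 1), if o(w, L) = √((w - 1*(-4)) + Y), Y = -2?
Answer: -180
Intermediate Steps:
V(S) = S + 2*S² (V(S) = (S² + S²) + S = 2*S² + S = S + 2*S²)
o(w, L) = √(2 + w) (o(w, L) = √((w - 1*(-4)) - 2) = √((w + 4) - 2) = √((4 + w) - 2) = √(2 + w))
(V(-5)*(-2))*o(2, 1) = (-5*(1 + 2*(-5))*(-2))*√(2 + 2) = (-5*(1 - 10)*(-2))*√4 = (-5*(-9)*(-2))*2 = (45*(-2))*2 = -90*2 = -180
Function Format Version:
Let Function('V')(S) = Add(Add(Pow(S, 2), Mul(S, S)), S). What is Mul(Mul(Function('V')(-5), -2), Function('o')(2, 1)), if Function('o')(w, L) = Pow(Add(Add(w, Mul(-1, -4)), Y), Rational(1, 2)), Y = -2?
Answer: -180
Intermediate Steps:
Function('V')(S) = Add(S, Mul(2, Pow(S, 2))) (Function('V')(S) = Add(Add(Pow(S, 2), Pow(S, 2)), S) = Add(Mul(2, Pow(S, 2)), S) = Add(S, Mul(2, Pow(S, 2))))
Function('o')(w, L) = Pow(Add(2, w), Rational(1, 2)) (Function('o')(w, L) = Pow(Add(Add(w, Mul(-1, -4)), -2), Rational(1, 2)) = Pow(Add(Add(w, 4), -2), Rational(1, 2)) = Pow(Add(Add(4, w), -2), Rational(1, 2)) = Pow(Add(2, w), Rational(1, 2)))
Mul(Mul(Function('V')(-5), -2), Function('o')(2, 1)) = Mul(Mul(Mul(-5, Add(1, Mul(2, -5))), -2), Pow(Add(2, 2), Rational(1, 2))) = Mul(Mul(Mul(-5, Add(1, -10)), -2), Pow(4, Rational(1, 2))) = Mul(Mul(Mul(-5, -9), -2), 2) = Mul(Mul(45, -2), 2) = Mul(-90, 2) = -180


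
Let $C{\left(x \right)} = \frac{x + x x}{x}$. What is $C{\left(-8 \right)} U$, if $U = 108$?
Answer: $-756$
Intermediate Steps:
$C{\left(x \right)} = \frac{x + x^{2}}{x}$
$C{\left(-8 \right)} U = \left(1 - 8\right) 108 = \left(-7\right) 108 = -756$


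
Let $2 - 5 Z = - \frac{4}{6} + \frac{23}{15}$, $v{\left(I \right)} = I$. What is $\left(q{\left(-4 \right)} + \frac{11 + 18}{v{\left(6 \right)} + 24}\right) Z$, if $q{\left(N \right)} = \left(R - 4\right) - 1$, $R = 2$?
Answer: $- \frac{1037}{2250} \approx -0.46089$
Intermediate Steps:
$q{\left(N \right)} = -3$ ($q{\left(N \right)} = \left(2 - 4\right) - 1 = -2 - 1 = -3$)
$Z = \frac{17}{75}$ ($Z = \frac{2}{5} - \frac{- \frac{4}{6} + \frac{23}{15}}{5} = \frac{2}{5} - \frac{\left(-4\right) \frac{1}{6} + 23 \cdot \frac{1}{15}}{5} = \frac{2}{5} - \frac{- \frac{2}{3} + \frac{23}{15}}{5} = \frac{2}{5} - \frac{13}{75} = \frac{17}{75} \approx 0.22667$)
$\left(q{\left(-4 \right)} + \frac{11 + 18}{v{\left(6 \right)} + 24}\right) Z = \left(-3 + \frac{11 + 18}{6 + 24}\right) \frac{17}{75} = \left(-3 + \frac{29}{30}\right) \frac{17}{75} = \left(- \frac{61}{30}\right) \frac{17}{75} = - \frac{1037}{2250}$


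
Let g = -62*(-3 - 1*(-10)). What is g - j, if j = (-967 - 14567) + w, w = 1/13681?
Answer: 206583099/13681 ≈ 15100.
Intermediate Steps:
w = 1/13681 ≈ 7.3094e-5
j = -212520653/13681 (j = (-967 - 14567) + 1/13681 = -15534 + 1/13681 = -212520653/13681 ≈ -15534.)
g = -434 (g = -62*(-3 + 10) = -62*7 = -434)
g - j = -434 - 1*(-212520653/13681) = -434 + 212520653/13681 = 206583099/13681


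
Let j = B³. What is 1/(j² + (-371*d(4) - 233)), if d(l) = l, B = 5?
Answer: 1/13908 ≈ 7.1901e-5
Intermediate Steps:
j = 125 (j = 5³ = 125)
1/(j² + (-371*d(4) - 233)) = 1/(125² + (-371*4 - 233)) = 1/(15625 + (-1484 - 233)) = 1/(15625 - 1717) = 1/13908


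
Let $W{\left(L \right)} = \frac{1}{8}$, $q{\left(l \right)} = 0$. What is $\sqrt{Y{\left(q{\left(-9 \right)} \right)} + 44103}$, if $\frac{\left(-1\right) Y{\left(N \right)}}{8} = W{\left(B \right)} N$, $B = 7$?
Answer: $\sqrt{44103} \approx 210.01$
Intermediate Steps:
$W{\left(L \right)} = \frac{1}{8}$
$Y{\left(N \right)} = - N$ ($Y{\left(N \right)} = - 8 \frac{N}{8} = - N$)
$\sqrt{Y{\left(q{\left(-9 \right)} \right)} + 44103} = \sqrt{\left(-1\right) 0 + 44103} = \sqrt{0 + 44103} = \sqrt{44103}$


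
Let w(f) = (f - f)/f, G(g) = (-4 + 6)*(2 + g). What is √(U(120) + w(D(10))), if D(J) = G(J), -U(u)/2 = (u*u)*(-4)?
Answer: 240*√2 ≈ 339.41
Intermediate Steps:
U(u) = 8*u² (U(u) = -2*u*u*(-4) = -2*u²*(-4) = -(-8)*u² = 8*u²)
G(g) = 4 + 2*g (G(g) = 2*(2 + g) = 4 + 2*g)
D(J) = 4 + 2*J
w(f) = 0 (w(f) = 0/f = 0)
√(U(120) + w(D(10))) = √(8*120² + 0) = √(8*14400 + 0) = √(115200 + 0) = √115200 = 240*√2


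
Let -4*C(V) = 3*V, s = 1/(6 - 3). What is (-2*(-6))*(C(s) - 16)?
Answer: -195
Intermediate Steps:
s = 1/3 ≈ 0.33333
C(V) = -3*V/4
(-2*(-6))*(C(s) - 16) = (-2*(-6))*(-3/4*1/3 - 16) = 12*(-1/4 - 16) = 12*(-65/4) = -195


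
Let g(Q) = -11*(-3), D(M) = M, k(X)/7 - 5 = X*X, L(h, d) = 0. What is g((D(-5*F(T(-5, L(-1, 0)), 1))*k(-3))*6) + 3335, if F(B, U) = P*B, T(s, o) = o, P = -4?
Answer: 3368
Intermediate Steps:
F(B, U) = -4*B
k(X) = 35 + 7*X**2 (k(X) = 35 + 7*(X*X) = 35 + 7*X**2)
g(Q) = 33
g((D(-5*F(T(-5, L(-1, 0)), 1))*k(-3))*6) + 3335 = 33 + 3335 = 3368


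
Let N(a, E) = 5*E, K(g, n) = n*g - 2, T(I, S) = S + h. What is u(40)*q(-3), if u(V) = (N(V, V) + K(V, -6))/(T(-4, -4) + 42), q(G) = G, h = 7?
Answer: 14/5 ≈ 2.8000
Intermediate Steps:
T(I, S) = 7 + S (T(I, S) = S + 7 = 7 + S)
K(g, n) = -2 + g*n (K(g, n) = g*n - 2 = -2 + g*n)
u(V) = -2/45 - V/45 (u(V) = (5*V + (-2 + V*(-6)))/((7 - 4) + 42) = (5*V + (-2 - 6*V))/(3 + 42) = (-2 - V)/45 = (-2 - V)*(1/45) = -2/45 - V/45)
u(40)*q(-3) = (-2/45 - 1/45*40)*(-3) = (-2/45 - 8/9)*(-3) = -14/15*(-3) = 14/5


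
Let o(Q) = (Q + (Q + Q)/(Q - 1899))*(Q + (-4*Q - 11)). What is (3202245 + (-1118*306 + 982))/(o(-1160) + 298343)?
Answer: -8752163021/11388859043 ≈ -0.76848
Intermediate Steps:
o(Q) = (-11 - 3*Q)*(Q + 2*Q/(-1899 + Q)) (o(Q) = (Q + (2*Q)/(-1899 + Q))*(Q + (-11 - 4*Q)) = (Q + 2*Q/(-1899 + Q))*(-11 - 3*Q) = (-11 - 3*Q)*(Q + 2*Q/(-1899 + Q)))
(3202245 + (-1118*306 + 982))/(o(-1160) + 298343) = (3202245 + (-1118*306 + 982))/(-1160*(20867 - 3*(-1160)² + 5680*(-1160))/(-1899 - 1160) + 298343) = (3202245 + (-342108 + 982))/(-1160*(20867 - 3*1345600 - 6588800)/(-3059) + 298343) = (3202245 - 341126)/(-1160*(-1/3059)*(20867 - 4036800 - 6588800) + 298343) = 2861119/(-1160*(-1/3059)*(-10604733) + 298343) = 2861119/(-12301490280/3059 + 298343) = 2861119/(-11388859043/3059) = 2861119*(-3059/11388859043) = -8752163021/11388859043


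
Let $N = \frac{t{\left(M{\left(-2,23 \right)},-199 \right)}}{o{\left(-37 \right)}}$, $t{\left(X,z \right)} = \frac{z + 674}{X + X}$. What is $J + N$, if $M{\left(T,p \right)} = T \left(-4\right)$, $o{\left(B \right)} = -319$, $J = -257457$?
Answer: $- \frac{1314061003}{5104} \approx -2.5746 \cdot 10^{5}$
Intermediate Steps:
$M{\left(T,p \right)} = - 4 T$
$t{\left(X,z \right)} = \frac{674 + z}{2 X}$
$N = - \frac{475}{5104}$ ($N = \frac{\frac{1}{2} \frac{1}{\left(-4\right) \left(-2\right)} \left(674 - 199\right)}{-319} = \frac{1}{2} \cdot \frac{1}{8} \cdot 475 \left(- \frac{1}{319}\right) = \frac{475}{16} \left(- \frac{1}{319}\right) = - \frac{475}{5104} \approx -0.093064$)
$J + N = -257457 - \frac{475}{5104} = - \frac{1314061003}{5104}$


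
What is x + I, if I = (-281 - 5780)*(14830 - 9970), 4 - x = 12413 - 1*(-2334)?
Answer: -29471203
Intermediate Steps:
x = -14743 (x = 4 - (12413 - 1*(-2334)) = 4 - (12413 + 2334) = 4 - 1*14747 = 4 - 14747 = -14743)
I = -29456460 (I = -6061*4860 = -29456460)
x + I = -14743 - 29456460 = -29471203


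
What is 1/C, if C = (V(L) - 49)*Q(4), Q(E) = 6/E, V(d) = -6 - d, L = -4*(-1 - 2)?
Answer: -2/201 ≈ -0.0099503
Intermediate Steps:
L = 12 (L = -4*(-3) = 12)
C = -201/2 (C = ((-6 - 1*12) - 49)*(6/4) = ((-6 - 12) - 49)*(6*(¼)) = (-18 - 49)*(3/2) = -67*3/2 = -201/2 ≈ -100.50)
1/C = 1/(-201/2) = -2/201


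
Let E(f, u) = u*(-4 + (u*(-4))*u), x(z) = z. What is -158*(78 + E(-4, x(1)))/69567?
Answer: -11060/69567 ≈ -0.15898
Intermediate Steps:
E(f, u) = u*(-4 - 4*u²) (E(f, u) = u*(-4 + (-4*u)*u) = u*(-4 - 4*u²))
-158*(78 + E(-4, x(1)))/69567 = -158*(78 - 4*1*(1 + 1²))/69567 = -158*(78 - 4*1*(1 + 1))*(1/69567) = -158*(78 - 4*1*2)*(1/69567) = -158*(78 - 8)*(1/69567) = -158*70*(1/69567) = -11060*1/69567 = -11060/69567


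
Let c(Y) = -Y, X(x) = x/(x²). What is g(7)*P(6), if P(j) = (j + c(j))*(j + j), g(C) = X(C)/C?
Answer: 0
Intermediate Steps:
X(x) = 1/x (X(x) = x/x² = 1/x)
g(C) = C⁻² (g(C) = 1/(C*C) = C⁻²)
P(j) = 0 (P(j) = (j - j)*(j + j) = 0*(2*j) = 0)
g(7)*P(6) = 0/7² = (1/49)*0 = 0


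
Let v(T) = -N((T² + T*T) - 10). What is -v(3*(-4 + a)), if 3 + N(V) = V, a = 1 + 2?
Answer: 5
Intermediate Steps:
a = 3
N(V) = -3 + V
v(T) = 13 - 2*T² (v(T) = -(-3 + ((T² + T*T) - 10)) = -(-3 + ((T² + T²) - 10)) = -(-3 + (2*T² - 10)) = -(-3 + (-10 + 2*T²)) = -(-13 + 2*T²) = 13 - 2*T²)
-v(3*(-4 + a)) = -(13 - 2*9*(-4 + 3)²) = -(13 - 2*(3*(-1))²) = -(13 - 2*(-3)²) = -(13 - 2*9) = -(13 - 18) = -1*(-5) = 5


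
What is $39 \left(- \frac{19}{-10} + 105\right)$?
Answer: $\frac{41691}{10} \approx 4169.1$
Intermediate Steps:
$39 \left(- \frac{19}{-10} + 105\right) = 39 \left(\left(-19\right) \left(- \frac{1}{10}\right) + 105\right) = 39 \left(\frac{19}{10} + 105\right) = 39 \cdot \frac{1069}{10} = \frac{41691}{10}$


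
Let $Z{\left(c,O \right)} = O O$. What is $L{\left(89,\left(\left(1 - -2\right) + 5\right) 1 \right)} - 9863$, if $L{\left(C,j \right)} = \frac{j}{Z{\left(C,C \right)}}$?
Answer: $- \frac{78124815}{7921} \approx -9863.0$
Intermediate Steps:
$Z{\left(c,O \right)} = O^{2}$
$L{\left(C,j \right)} = \frac{j}{C^{2}}$
$L{\left(89,\left(\left(1 - -2\right) + 5\right) 1 \right)} - 9863 = \frac{\left(\left(1 - -2\right) + 5\right) 1}{7921} - 9863 = \left(\left(1 + 2\right) + 5\right) 1 \cdot \frac{1}{7921} - 9863 = \left(3 + 5\right) 1 \cdot \frac{1}{7921} - 9863 = 8 \cdot 1 \cdot \frac{1}{7921} - 9863 = 8 \cdot \frac{1}{7921} - 9863 = \frac{8}{7921} - 9863 = - \frac{78124815}{7921}$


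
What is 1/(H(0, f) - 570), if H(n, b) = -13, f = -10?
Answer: -1/583 ≈ -0.0017153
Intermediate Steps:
1/(H(0, f) - 570) = 1/(-13 - 570) = 1/(-583) = -1/583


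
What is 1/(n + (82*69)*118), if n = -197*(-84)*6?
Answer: 1/766932 ≈ 1.3039e-6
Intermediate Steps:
n = 99288 (n = 16548*6 = 99288)
1/(n + (82*69)*118) = 1/(99288 + (82*69)*118) = 1/(99288 + 5658*118) = 1/(99288 + 667644) = 1/766932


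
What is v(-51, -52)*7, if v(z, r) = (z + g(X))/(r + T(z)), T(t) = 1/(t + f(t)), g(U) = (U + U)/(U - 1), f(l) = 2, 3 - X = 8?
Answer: 50764/7647 ≈ 6.6384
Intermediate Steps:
X = -5 (X = 3 - 1*8 = 3 - 8 = -5)
g(U) = 2*U/(-1 + U) (g(U) = (2*U)/(-1 + U) = 2*U/(-1 + U))
T(t) = 1/(2 + t) (T(t) = 1/(t + 2) = 1/(2 + t))
v(z, r) = (5/3 + z)/(r + 1/(2 + z)) (v(z, r) = (z + 2*(-5)/(-1 - 5))/(r + 1/(2 + z)) = (z + 2*(-5)/(-6))/(r + 1/(2 + z)) = (z + 2*(-5)*(-1/6))/(r + 1/(2 + z)) = (z + 5/3)/(r + 1/(2 + z)) = (5/3 + z)/(r + 1/(2 + z)))
v(-51, -52)*7 = ((2 - 51)*(5 + 3*(-51))/(3*(1 - 52*(2 - 51))))*7 = ((1/3)*(-49)*(5 - 153)/(1 - 52*(-49)))*7 = ((1/3)*(-49)*(-148)/(1 + 2548))*7 = ((1/3)*(-49)*(-148)/2549)*7 = ((1/3)*(1/2549)*(-49)*(-148))*7 = (7252/7647)*7 = 50764/7647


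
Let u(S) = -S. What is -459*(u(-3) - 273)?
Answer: 123930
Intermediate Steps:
-459*(u(-3) - 273) = -459*(-1*(-3) - 273) = -459*(3 - 273) = -459*(-270) = 123930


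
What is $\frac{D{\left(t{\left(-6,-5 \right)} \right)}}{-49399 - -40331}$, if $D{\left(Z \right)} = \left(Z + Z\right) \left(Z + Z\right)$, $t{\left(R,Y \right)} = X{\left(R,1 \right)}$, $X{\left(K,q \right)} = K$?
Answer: $- \frac{36}{2267} \approx -0.01588$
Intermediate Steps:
$t{\left(R,Y \right)} = R$
$D{\left(Z \right)} = 4 Z^{2}$ ($D{\left(Z \right)} = 2 Z 2 Z = 4 Z^{2}$)
$\frac{D{\left(t{\left(-6,-5 \right)} \right)}}{-49399 - -40331} = \frac{4 \left(-6\right)^{2}}{-49399 - -40331} = \frac{4 \cdot 36}{-49399 + 40331} = \frac{144}{-9068} = 144 \left(- \frac{1}{9068}\right) = - \frac{36}{2267}$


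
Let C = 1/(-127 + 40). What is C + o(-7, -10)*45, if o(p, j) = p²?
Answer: 191834/87 ≈ 2205.0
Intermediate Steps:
C = -1/87 (C = 1/(-87) = -1/87 ≈ -0.011494)
C + o(-7, -10)*45 = -1/87 + (-7)²*45 = -1/87 + 49*45 = -1/87 + 2205 = 191834/87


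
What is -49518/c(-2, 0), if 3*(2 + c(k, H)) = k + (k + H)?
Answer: 74277/5 ≈ 14855.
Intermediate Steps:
c(k, H) = -2 + H/3 + 2*k/3 (c(k, H) = -2 + (k + (k + H))/3 = -2 + (k + (H + k))/3 = -2 + (H + 2*k)/3 = -2 + (H/3 + 2*k/3) = -2 + H/3 + 2*k/3)
-49518/c(-2, 0) = -49518/(-2 + (⅓)*0 + (⅔)*(-2)) = -49518/(-2 + 0 - 4/3) = -49518/(-10/3) = -49518*(-3)/10 = -2358*(-63/10) = 74277/5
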